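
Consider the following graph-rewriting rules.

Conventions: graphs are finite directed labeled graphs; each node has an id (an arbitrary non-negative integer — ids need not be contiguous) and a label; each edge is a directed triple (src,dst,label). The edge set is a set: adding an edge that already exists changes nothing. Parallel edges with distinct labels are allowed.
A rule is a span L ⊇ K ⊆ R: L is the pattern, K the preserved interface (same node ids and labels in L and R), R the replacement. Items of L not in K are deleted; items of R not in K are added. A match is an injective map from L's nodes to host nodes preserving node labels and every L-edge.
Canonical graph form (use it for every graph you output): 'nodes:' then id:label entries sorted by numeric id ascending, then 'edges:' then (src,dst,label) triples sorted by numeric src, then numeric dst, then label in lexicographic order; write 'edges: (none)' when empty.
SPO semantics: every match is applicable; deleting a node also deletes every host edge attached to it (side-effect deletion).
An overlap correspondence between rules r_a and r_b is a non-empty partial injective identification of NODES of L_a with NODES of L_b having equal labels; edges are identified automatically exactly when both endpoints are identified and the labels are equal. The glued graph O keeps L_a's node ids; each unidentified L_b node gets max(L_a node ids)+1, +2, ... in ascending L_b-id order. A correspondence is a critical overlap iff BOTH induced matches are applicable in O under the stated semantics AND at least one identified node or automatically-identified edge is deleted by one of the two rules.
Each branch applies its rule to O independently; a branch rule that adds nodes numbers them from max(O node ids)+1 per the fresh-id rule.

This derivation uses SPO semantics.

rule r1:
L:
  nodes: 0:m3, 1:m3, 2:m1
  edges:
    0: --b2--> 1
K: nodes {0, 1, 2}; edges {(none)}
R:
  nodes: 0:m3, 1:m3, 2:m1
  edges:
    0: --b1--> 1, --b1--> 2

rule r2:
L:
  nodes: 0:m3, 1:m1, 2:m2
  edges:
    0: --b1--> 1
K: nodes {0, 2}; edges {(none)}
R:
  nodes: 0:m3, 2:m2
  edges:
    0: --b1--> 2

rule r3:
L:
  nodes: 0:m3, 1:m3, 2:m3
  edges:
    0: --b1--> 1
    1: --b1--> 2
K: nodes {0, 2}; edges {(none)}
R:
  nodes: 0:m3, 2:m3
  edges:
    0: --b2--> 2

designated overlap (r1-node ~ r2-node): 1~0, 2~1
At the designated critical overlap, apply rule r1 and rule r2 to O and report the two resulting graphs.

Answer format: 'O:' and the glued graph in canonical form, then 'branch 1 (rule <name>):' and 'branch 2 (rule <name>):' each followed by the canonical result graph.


O:
nodes: 0:m3, 1:m3, 2:m1, 3:m2
edges: (0,1,b2); (1,2,b1)
branch 1 (rule r1):
nodes: 0:m3, 1:m3, 2:m1, 3:m2
edges: (0,1,b1); (0,2,b1); (1,2,b1)
branch 2 (rule r2):
nodes: 0:m3, 1:m3, 3:m2
edges: (0,1,b2); (1,3,b1)


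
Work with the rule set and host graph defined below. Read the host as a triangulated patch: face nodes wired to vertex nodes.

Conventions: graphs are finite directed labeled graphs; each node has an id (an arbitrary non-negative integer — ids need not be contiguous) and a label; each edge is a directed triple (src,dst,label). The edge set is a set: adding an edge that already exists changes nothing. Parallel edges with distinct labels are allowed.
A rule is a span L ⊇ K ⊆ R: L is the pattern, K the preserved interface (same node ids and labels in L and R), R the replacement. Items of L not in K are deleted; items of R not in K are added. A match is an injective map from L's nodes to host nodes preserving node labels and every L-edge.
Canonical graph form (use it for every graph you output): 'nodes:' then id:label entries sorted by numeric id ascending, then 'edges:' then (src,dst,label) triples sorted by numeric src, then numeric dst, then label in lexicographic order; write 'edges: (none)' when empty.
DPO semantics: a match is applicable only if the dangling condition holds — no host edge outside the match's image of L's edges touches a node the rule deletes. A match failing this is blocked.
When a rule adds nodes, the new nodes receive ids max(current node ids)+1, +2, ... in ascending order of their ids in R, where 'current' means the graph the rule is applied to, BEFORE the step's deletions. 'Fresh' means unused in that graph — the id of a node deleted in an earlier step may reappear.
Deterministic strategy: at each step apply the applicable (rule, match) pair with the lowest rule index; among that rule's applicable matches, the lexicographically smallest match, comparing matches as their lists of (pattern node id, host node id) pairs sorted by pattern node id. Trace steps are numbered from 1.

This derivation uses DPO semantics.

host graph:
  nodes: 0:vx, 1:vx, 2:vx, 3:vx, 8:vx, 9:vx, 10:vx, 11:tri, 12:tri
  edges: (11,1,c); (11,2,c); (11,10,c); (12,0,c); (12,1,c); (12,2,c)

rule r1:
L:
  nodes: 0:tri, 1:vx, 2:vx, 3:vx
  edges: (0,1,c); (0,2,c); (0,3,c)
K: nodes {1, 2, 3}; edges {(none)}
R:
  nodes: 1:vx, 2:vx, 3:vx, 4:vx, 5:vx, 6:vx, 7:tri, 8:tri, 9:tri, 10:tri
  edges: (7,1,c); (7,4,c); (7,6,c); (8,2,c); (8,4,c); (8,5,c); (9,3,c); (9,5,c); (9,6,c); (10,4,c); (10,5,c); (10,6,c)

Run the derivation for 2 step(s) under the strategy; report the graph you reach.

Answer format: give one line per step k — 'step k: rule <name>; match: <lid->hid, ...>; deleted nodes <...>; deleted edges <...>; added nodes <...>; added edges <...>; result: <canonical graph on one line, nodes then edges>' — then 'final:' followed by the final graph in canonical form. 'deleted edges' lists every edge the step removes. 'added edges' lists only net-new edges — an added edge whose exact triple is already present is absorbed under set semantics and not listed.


step 1: rule r1; match: 0->11, 1->1, 2->2, 3->10; deleted nodes 11; deleted edges (11,1,c); (11,2,c); (11,10,c); added nodes 13, 14, 15, 16, 17, 18, 19; added edges (16,1,c); (16,13,c); (16,15,c); (17,2,c); (17,13,c); (17,14,c); (18,10,c); (18,14,c); (18,15,c); (19,13,c); (19,14,c); (19,15,c); result: nodes: 0:vx, 1:vx, 2:vx, 3:vx, 8:vx, 9:vx, 10:vx, 12:tri, 13:vx, 14:vx, 15:vx, 16:tri, 17:tri, 18:tri, 19:tri edges: (12,0,c); (12,1,c); (12,2,c); (16,1,c); (16,13,c); (16,15,c); (17,2,c); (17,13,c); (17,14,c); (18,10,c); (18,14,c); (18,15,c); (19,13,c); (19,14,c); (19,15,c)
step 2: rule r1; match: 0->12, 1->0, 2->1, 3->2; deleted nodes 12; deleted edges (12,0,c); (12,1,c); (12,2,c); added nodes 20, 21, 22, 23, 24, 25, 26; added edges (23,0,c); (23,20,c); (23,22,c); (24,1,c); (24,20,c); (24,21,c); (25,2,c); (25,21,c); (25,22,c); (26,20,c); (26,21,c); (26,22,c); result: nodes: 0:vx, 1:vx, 2:vx, 3:vx, 8:vx, 9:vx, 10:vx, 13:vx, 14:vx, 15:vx, 16:tri, 17:tri, 18:tri, 19:tri, 20:vx, 21:vx, 22:vx, 23:tri, 24:tri, 25:tri, 26:tri edges: (16,1,c); (16,13,c); (16,15,c); (17,2,c); (17,13,c); (17,14,c); (18,10,c); (18,14,c); (18,15,c); (19,13,c); (19,14,c); (19,15,c); (23,0,c); (23,20,c); (23,22,c); (24,1,c); (24,20,c); (24,21,c); (25,2,c); (25,21,c); (25,22,c); (26,20,c); (26,21,c); (26,22,c)
final:
nodes: 0:vx, 1:vx, 2:vx, 3:vx, 8:vx, 9:vx, 10:vx, 13:vx, 14:vx, 15:vx, 16:tri, 17:tri, 18:tri, 19:tri, 20:vx, 21:vx, 22:vx, 23:tri, 24:tri, 25:tri, 26:tri
edges: (16,1,c); (16,13,c); (16,15,c); (17,2,c); (17,13,c); (17,14,c); (18,10,c); (18,14,c); (18,15,c); (19,13,c); (19,14,c); (19,15,c); (23,0,c); (23,20,c); (23,22,c); (24,1,c); (24,20,c); (24,21,c); (25,2,c); (25,21,c); (25,22,c); (26,20,c); (26,21,c); (26,22,c)


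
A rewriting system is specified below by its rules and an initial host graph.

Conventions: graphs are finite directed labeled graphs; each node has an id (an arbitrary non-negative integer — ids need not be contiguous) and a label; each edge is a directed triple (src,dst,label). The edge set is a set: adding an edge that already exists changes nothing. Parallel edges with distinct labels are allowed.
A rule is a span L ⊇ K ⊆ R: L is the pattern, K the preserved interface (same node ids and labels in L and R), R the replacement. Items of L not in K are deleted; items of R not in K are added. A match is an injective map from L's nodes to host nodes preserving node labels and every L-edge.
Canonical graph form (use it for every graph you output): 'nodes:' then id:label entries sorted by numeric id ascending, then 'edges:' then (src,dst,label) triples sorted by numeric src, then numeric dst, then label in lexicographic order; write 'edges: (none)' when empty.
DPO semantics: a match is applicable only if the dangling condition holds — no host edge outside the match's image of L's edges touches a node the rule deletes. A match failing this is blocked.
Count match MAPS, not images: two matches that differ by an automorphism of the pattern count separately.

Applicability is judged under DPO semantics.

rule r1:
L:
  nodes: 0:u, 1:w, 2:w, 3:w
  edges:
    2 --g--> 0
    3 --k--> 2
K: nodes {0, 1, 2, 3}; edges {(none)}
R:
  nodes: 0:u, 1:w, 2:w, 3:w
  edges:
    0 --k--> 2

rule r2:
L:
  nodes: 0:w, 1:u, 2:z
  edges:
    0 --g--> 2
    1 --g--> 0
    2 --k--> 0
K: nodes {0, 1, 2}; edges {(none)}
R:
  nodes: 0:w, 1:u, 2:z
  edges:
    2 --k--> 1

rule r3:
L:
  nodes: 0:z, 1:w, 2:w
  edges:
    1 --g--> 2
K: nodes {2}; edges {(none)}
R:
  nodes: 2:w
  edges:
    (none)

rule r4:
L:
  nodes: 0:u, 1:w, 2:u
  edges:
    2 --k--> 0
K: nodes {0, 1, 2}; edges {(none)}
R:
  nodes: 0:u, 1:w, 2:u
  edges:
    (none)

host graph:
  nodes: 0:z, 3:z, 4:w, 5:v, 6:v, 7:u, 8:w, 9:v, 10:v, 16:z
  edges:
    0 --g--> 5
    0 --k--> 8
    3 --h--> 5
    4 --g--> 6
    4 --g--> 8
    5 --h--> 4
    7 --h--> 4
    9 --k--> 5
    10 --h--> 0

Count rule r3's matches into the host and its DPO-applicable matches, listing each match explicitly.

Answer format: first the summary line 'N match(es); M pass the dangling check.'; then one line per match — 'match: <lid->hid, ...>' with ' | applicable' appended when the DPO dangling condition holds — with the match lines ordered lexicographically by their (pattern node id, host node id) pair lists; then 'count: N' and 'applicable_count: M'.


3 match(es); 0 pass the dangling check.
match: 0->0, 1->4, 2->8
match: 0->3, 1->4, 2->8
match: 0->16, 1->4, 2->8
count: 3
applicable_count: 0


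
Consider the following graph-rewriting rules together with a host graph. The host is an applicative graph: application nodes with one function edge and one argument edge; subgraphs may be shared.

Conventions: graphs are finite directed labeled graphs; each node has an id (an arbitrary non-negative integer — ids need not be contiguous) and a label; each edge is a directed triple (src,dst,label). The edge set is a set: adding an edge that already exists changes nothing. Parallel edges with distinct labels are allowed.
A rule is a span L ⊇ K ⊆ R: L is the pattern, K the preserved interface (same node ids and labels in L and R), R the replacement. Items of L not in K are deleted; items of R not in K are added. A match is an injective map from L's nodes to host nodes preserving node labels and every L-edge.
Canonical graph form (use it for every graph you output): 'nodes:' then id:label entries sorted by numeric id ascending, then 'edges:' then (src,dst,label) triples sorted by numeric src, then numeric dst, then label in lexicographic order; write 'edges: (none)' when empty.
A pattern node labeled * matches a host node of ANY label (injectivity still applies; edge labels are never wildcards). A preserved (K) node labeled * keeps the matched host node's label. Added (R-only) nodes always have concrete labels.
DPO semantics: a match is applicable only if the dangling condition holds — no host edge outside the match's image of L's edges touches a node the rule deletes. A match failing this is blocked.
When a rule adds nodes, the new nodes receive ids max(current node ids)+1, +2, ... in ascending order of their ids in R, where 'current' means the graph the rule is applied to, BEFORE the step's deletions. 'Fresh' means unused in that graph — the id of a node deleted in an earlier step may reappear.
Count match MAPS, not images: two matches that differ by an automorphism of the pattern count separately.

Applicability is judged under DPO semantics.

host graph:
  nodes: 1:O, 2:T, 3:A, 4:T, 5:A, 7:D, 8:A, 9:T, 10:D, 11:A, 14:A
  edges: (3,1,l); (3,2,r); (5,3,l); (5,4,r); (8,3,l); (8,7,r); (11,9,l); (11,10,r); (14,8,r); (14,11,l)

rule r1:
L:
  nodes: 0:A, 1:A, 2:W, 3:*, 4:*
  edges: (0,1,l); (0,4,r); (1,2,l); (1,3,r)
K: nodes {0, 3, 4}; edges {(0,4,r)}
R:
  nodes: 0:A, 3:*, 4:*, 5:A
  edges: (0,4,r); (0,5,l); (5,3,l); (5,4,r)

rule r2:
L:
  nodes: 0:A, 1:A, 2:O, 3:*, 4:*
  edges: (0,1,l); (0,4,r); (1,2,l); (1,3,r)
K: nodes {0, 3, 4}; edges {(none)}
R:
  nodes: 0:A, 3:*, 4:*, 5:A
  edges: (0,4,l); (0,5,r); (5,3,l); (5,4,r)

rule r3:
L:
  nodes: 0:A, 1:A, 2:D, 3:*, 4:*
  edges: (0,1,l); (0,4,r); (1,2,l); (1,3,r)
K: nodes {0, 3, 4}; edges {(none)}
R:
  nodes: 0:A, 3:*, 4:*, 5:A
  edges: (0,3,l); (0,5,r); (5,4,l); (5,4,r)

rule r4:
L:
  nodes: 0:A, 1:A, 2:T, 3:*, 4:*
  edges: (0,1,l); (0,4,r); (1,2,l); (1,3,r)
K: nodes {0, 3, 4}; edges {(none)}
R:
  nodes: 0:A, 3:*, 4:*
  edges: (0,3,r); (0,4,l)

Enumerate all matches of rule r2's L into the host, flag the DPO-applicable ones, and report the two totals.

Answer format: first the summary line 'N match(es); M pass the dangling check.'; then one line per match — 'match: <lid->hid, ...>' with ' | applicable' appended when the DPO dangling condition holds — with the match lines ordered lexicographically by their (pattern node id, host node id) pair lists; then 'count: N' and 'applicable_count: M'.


2 match(es); 0 pass the dangling check.
match: 0->5, 1->3, 2->1, 3->2, 4->4
match: 0->8, 1->3, 2->1, 3->2, 4->7
count: 2
applicable_count: 0


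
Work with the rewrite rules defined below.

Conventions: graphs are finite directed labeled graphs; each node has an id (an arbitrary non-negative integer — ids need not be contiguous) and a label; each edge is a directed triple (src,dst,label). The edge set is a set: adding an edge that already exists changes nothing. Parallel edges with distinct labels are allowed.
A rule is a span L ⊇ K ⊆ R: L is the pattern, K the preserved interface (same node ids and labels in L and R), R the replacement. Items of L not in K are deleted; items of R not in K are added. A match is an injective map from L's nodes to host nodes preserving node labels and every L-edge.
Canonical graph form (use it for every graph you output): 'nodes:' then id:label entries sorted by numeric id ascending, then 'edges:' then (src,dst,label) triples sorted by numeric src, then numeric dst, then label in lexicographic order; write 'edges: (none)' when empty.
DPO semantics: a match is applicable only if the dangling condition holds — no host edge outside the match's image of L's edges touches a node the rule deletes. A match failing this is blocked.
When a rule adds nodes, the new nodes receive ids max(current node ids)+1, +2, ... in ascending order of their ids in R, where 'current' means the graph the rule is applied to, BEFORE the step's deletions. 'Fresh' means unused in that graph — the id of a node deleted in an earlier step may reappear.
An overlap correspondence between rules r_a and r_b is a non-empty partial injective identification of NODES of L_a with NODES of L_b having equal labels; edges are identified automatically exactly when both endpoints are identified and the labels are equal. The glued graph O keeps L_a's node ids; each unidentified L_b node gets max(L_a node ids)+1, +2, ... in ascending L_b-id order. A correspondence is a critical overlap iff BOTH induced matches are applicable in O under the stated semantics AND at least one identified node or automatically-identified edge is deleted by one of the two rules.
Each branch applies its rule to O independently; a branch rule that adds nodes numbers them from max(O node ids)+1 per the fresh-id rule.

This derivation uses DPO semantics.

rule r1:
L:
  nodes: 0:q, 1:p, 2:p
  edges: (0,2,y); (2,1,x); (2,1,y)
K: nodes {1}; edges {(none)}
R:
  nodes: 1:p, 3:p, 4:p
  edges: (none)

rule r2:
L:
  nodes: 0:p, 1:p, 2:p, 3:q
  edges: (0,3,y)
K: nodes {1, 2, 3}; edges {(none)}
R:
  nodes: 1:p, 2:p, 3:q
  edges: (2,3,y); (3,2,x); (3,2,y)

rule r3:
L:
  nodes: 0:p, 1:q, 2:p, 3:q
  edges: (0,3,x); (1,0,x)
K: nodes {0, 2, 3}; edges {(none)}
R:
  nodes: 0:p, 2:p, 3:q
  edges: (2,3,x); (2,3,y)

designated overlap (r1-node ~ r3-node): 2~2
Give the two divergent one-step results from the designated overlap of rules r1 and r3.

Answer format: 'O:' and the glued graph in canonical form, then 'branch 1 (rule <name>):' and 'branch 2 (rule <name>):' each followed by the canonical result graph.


O:
nodes: 0:q, 1:p, 2:p, 3:p, 4:q, 5:q
edges: (0,2,y); (2,1,x); (2,1,y); (3,5,x); (4,3,x)
branch 1 (rule r1):
nodes: 1:p, 3:p, 4:q, 5:q, 6:p, 7:p
edges: (3,5,x); (4,3,x)
branch 2 (rule r3):
nodes: 0:q, 1:p, 2:p, 3:p, 5:q
edges: (0,2,y); (2,1,x); (2,1,y); (2,5,x); (2,5,y)


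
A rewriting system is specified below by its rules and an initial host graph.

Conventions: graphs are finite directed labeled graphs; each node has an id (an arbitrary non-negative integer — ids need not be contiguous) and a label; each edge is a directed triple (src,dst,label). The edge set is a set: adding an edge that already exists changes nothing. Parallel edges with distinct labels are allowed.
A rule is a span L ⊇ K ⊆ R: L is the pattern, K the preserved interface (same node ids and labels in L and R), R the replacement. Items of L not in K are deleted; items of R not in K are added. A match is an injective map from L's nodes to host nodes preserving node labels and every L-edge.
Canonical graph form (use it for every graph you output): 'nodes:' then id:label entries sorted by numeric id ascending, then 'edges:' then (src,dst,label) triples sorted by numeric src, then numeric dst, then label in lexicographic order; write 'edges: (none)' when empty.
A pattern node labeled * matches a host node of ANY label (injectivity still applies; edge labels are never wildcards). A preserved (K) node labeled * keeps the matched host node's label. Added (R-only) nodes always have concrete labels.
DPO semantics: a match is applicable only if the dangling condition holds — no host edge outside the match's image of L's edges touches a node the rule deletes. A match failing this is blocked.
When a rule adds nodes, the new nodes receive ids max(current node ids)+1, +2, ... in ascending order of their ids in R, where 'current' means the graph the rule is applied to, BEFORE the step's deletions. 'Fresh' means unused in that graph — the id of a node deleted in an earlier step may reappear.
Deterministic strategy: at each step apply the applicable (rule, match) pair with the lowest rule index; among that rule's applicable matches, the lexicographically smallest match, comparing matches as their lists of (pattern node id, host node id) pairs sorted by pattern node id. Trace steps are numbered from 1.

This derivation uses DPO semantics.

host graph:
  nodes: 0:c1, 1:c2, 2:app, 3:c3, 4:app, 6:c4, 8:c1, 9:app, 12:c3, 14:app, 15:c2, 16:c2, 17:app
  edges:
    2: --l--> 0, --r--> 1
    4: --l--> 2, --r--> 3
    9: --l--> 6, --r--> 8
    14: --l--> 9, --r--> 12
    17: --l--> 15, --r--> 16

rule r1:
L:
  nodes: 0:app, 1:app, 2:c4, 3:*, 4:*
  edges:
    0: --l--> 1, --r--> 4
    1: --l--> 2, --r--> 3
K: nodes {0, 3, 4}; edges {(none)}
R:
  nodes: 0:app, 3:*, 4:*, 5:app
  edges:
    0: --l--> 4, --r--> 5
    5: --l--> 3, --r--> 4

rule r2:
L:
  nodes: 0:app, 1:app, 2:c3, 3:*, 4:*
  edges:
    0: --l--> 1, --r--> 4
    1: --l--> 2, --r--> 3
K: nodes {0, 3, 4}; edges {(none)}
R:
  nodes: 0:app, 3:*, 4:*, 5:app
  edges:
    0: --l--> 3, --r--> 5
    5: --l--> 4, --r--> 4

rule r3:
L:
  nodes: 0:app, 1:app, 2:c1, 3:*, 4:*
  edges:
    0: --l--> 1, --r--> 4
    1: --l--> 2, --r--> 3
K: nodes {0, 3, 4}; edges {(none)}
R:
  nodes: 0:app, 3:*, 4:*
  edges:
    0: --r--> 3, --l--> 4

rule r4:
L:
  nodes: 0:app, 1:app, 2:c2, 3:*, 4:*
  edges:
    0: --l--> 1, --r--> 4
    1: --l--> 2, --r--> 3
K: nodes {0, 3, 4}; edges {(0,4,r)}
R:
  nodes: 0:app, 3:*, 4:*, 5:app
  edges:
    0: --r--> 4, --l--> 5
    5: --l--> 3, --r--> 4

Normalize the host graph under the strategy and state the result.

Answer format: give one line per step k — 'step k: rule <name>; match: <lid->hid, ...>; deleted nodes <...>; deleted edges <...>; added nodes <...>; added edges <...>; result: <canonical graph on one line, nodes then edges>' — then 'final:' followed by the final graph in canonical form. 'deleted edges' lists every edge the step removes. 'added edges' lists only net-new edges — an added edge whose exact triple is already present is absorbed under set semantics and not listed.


step 1: rule r1; match: 0->14, 1->9, 2->6, 3->8, 4->12; deleted nodes 6, 9; deleted edges (9,6,l); (9,8,r); (14,9,l); (14,12,r); added nodes 18; added edges (14,12,l); (14,18,r); (18,8,l); (18,12,r); result: nodes: 0:c1, 1:c2, 2:app, 3:c3, 4:app, 8:c1, 12:c3, 14:app, 15:c2, 16:c2, 17:app, 18:app edges: (2,0,l); (2,1,r); (4,2,l); (4,3,r); (14,12,l); (14,18,r); (17,15,l); (17,16,r); (18,8,l); (18,12,r)
step 2: rule r3; match: 0->4, 1->2, 2->0, 3->1, 4->3; deleted nodes 0, 2; deleted edges (2,0,l); (2,1,r); (4,2,l); (4,3,r); added nodes (none); added edges (4,1,r); (4,3,l); result: nodes: 1:c2, 3:c3, 4:app, 8:c1, 12:c3, 14:app, 15:c2, 16:c2, 17:app, 18:app edges: (4,1,r); (4,3,l); (14,12,l); (14,18,r); (17,15,l); (17,16,r); (18,8,l); (18,12,r)
final:
nodes: 1:c2, 3:c3, 4:app, 8:c1, 12:c3, 14:app, 15:c2, 16:c2, 17:app, 18:app
edges: (4,1,r); (4,3,l); (14,12,l); (14,18,r); (17,15,l); (17,16,r); (18,8,l); (18,12,r)


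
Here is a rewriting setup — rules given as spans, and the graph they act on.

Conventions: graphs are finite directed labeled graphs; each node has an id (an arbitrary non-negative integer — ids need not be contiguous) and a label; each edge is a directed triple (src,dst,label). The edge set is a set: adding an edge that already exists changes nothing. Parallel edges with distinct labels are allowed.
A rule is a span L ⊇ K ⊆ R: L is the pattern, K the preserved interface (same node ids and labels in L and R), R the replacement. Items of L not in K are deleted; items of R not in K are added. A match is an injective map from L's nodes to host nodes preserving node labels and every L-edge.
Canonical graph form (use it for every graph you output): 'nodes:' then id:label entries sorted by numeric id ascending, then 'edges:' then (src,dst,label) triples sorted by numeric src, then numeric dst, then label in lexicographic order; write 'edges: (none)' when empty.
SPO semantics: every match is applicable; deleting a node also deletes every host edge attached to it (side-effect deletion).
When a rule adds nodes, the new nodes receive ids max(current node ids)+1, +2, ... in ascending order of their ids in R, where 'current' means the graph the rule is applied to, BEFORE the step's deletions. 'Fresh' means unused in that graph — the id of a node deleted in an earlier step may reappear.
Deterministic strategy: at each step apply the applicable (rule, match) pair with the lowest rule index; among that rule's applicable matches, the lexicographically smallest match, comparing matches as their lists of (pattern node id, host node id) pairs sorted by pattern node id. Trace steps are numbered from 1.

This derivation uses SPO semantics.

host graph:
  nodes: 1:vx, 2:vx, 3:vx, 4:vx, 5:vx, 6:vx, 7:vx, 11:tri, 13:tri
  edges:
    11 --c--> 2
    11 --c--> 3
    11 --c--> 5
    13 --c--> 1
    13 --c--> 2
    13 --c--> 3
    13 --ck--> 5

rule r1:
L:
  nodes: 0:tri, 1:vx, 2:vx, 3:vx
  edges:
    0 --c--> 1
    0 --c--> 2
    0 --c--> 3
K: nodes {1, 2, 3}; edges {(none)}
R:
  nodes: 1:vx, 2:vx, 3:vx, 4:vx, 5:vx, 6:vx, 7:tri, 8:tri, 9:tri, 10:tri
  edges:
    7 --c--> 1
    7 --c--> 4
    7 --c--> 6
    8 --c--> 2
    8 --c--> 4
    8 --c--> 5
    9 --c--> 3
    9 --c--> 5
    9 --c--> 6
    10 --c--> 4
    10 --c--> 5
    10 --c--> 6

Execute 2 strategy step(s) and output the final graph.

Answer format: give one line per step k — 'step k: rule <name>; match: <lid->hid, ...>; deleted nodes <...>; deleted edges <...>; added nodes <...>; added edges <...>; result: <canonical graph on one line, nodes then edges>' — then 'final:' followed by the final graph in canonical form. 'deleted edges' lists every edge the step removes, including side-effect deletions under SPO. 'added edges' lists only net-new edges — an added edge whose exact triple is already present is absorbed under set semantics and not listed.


step 1: rule r1; match: 0->11, 1->2, 2->3, 3->5; deleted nodes 11; deleted edges (11,2,c); (11,3,c); (11,5,c); added nodes 14, 15, 16, 17, 18, 19, 20; added edges (17,2,c); (17,14,c); (17,16,c); (18,3,c); (18,14,c); (18,15,c); (19,5,c); (19,15,c); (19,16,c); (20,14,c); (20,15,c); (20,16,c); result: nodes: 1:vx, 2:vx, 3:vx, 4:vx, 5:vx, 6:vx, 7:vx, 13:tri, 14:vx, 15:vx, 16:vx, 17:tri, 18:tri, 19:tri, 20:tri edges: (13,1,c); (13,2,c); (13,3,c); (13,5,ck); (17,2,c); (17,14,c); (17,16,c); (18,3,c); (18,14,c); (18,15,c); (19,5,c); (19,15,c); (19,16,c); (20,14,c); (20,15,c); (20,16,c)
step 2: rule r1; match: 0->13, 1->1, 2->2, 3->3; deleted nodes 13; deleted edges (13,1,c); (13,2,c); (13,3,c); (13,5,ck); added nodes 21, 22, 23, 24, 25, 26, 27; added edges (24,1,c); (24,21,c); (24,23,c); (25,2,c); (25,21,c); (25,22,c); (26,3,c); (26,22,c); (26,23,c); (27,21,c); (27,22,c); (27,23,c); result: nodes: 1:vx, 2:vx, 3:vx, 4:vx, 5:vx, 6:vx, 7:vx, 14:vx, 15:vx, 16:vx, 17:tri, 18:tri, 19:tri, 20:tri, 21:vx, 22:vx, 23:vx, 24:tri, 25:tri, 26:tri, 27:tri edges: (17,2,c); (17,14,c); (17,16,c); (18,3,c); (18,14,c); (18,15,c); (19,5,c); (19,15,c); (19,16,c); (20,14,c); (20,15,c); (20,16,c); (24,1,c); (24,21,c); (24,23,c); (25,2,c); (25,21,c); (25,22,c); (26,3,c); (26,22,c); (26,23,c); (27,21,c); (27,22,c); (27,23,c)
final:
nodes: 1:vx, 2:vx, 3:vx, 4:vx, 5:vx, 6:vx, 7:vx, 14:vx, 15:vx, 16:vx, 17:tri, 18:tri, 19:tri, 20:tri, 21:vx, 22:vx, 23:vx, 24:tri, 25:tri, 26:tri, 27:tri
edges: (17,2,c); (17,14,c); (17,16,c); (18,3,c); (18,14,c); (18,15,c); (19,5,c); (19,15,c); (19,16,c); (20,14,c); (20,15,c); (20,16,c); (24,1,c); (24,21,c); (24,23,c); (25,2,c); (25,21,c); (25,22,c); (26,3,c); (26,22,c); (26,23,c); (27,21,c); (27,22,c); (27,23,c)


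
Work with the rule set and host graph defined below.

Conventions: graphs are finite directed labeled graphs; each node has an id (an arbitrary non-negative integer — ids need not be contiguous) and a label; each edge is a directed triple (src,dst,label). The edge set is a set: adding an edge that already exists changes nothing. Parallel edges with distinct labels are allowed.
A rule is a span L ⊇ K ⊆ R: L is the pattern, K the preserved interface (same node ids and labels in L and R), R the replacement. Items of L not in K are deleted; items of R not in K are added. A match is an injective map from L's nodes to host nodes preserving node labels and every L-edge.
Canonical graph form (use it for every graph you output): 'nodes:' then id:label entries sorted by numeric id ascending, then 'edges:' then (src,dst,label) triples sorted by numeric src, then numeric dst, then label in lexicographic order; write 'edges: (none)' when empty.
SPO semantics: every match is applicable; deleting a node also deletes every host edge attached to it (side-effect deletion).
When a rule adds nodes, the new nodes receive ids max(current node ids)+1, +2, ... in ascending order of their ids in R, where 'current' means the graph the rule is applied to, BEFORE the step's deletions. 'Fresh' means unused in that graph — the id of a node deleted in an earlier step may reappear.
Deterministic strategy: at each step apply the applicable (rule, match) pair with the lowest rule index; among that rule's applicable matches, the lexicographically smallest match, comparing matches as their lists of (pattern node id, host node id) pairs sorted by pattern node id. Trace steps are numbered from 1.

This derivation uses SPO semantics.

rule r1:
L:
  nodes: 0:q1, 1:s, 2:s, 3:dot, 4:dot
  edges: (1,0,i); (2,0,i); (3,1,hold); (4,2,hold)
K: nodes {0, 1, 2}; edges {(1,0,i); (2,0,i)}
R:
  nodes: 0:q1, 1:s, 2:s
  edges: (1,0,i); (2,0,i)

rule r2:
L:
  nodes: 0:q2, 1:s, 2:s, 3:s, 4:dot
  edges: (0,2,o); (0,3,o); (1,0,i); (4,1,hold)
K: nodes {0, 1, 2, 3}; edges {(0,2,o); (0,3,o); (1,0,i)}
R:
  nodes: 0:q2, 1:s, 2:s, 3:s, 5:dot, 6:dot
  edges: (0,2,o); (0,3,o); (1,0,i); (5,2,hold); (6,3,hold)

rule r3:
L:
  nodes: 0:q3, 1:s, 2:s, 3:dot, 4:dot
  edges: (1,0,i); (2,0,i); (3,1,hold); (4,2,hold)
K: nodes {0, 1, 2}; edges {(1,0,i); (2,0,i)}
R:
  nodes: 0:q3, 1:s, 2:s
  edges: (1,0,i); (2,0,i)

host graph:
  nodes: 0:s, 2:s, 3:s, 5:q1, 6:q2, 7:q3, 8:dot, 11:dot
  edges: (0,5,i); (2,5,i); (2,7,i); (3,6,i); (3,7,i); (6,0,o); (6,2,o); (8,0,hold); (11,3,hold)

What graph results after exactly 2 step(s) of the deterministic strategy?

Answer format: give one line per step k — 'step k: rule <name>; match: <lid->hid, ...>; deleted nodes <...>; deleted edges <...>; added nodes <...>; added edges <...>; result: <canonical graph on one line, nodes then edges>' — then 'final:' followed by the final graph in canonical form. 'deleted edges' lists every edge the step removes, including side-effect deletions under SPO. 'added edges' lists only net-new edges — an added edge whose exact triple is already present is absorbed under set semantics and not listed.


step 1: rule r2; match: 0->6, 1->3, 2->0, 3->2, 4->11; deleted nodes 11; deleted edges (11,3,hold); added nodes 12, 13; added edges (12,0,hold); (13,2,hold); result: nodes: 0:s, 2:s, 3:s, 5:q1, 6:q2, 7:q3, 8:dot, 12:dot, 13:dot edges: (0,5,i); (2,5,i); (2,7,i); (3,6,i); (3,7,i); (6,0,o); (6,2,o); (8,0,hold); (12,0,hold); (13,2,hold)
step 2: rule r1; match: 0->5, 1->0, 2->2, 3->8, 4->13; deleted nodes 8, 13; deleted edges (8,0,hold); (13,2,hold); added nodes (none); added edges (none); result: nodes: 0:s, 2:s, 3:s, 5:q1, 6:q2, 7:q3, 12:dot edges: (0,5,i); (2,5,i); (2,7,i); (3,6,i); (3,7,i); (6,0,o); (6,2,o); (12,0,hold)
final:
nodes: 0:s, 2:s, 3:s, 5:q1, 6:q2, 7:q3, 12:dot
edges: (0,5,i); (2,5,i); (2,7,i); (3,6,i); (3,7,i); (6,0,o); (6,2,o); (12,0,hold)


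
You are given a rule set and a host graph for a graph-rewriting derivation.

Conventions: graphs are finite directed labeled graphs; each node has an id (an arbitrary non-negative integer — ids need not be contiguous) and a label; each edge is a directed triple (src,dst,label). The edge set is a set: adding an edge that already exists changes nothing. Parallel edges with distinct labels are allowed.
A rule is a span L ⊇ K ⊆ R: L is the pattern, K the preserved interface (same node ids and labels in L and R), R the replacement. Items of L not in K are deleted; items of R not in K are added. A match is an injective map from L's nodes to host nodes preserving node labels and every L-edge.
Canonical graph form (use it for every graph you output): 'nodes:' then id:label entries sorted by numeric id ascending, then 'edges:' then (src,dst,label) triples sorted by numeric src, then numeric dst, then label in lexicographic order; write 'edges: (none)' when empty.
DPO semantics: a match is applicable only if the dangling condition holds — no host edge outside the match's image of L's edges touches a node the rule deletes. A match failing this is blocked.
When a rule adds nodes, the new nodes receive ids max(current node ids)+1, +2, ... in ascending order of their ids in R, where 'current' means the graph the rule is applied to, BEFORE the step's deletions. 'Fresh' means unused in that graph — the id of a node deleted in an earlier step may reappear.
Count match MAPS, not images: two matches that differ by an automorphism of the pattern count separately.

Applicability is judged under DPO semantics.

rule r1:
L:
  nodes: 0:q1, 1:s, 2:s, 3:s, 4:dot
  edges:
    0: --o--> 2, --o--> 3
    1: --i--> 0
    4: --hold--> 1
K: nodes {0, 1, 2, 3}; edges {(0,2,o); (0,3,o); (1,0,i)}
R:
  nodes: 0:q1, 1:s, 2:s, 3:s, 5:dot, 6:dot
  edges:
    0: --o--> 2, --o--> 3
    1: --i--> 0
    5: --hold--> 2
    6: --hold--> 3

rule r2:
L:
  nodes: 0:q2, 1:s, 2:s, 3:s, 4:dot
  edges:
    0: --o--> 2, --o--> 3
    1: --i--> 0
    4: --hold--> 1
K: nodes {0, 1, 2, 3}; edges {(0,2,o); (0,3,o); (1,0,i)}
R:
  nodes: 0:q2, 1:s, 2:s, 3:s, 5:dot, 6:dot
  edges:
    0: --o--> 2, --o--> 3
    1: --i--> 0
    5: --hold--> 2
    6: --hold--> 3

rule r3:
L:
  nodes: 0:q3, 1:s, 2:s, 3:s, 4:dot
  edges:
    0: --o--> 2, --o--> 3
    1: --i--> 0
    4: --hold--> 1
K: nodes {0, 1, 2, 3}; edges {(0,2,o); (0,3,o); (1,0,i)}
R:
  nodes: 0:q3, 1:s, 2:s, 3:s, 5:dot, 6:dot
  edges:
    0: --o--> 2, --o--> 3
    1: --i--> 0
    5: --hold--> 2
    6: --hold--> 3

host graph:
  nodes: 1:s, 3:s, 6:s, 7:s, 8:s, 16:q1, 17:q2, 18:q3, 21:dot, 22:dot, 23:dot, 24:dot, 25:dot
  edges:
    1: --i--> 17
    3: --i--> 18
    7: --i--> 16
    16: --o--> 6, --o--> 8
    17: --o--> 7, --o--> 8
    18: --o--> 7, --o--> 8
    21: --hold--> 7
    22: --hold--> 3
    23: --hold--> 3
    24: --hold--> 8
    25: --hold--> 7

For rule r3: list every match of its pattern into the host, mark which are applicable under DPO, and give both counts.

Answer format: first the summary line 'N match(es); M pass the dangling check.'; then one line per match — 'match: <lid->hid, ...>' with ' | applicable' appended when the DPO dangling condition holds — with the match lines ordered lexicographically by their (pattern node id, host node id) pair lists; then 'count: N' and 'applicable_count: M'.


4 match(es); 4 pass the dangling check.
match: 0->18, 1->3, 2->7, 3->8, 4->22 | applicable
match: 0->18, 1->3, 2->7, 3->8, 4->23 | applicable
match: 0->18, 1->3, 2->8, 3->7, 4->22 | applicable
match: 0->18, 1->3, 2->8, 3->7, 4->23 | applicable
count: 4
applicable_count: 4


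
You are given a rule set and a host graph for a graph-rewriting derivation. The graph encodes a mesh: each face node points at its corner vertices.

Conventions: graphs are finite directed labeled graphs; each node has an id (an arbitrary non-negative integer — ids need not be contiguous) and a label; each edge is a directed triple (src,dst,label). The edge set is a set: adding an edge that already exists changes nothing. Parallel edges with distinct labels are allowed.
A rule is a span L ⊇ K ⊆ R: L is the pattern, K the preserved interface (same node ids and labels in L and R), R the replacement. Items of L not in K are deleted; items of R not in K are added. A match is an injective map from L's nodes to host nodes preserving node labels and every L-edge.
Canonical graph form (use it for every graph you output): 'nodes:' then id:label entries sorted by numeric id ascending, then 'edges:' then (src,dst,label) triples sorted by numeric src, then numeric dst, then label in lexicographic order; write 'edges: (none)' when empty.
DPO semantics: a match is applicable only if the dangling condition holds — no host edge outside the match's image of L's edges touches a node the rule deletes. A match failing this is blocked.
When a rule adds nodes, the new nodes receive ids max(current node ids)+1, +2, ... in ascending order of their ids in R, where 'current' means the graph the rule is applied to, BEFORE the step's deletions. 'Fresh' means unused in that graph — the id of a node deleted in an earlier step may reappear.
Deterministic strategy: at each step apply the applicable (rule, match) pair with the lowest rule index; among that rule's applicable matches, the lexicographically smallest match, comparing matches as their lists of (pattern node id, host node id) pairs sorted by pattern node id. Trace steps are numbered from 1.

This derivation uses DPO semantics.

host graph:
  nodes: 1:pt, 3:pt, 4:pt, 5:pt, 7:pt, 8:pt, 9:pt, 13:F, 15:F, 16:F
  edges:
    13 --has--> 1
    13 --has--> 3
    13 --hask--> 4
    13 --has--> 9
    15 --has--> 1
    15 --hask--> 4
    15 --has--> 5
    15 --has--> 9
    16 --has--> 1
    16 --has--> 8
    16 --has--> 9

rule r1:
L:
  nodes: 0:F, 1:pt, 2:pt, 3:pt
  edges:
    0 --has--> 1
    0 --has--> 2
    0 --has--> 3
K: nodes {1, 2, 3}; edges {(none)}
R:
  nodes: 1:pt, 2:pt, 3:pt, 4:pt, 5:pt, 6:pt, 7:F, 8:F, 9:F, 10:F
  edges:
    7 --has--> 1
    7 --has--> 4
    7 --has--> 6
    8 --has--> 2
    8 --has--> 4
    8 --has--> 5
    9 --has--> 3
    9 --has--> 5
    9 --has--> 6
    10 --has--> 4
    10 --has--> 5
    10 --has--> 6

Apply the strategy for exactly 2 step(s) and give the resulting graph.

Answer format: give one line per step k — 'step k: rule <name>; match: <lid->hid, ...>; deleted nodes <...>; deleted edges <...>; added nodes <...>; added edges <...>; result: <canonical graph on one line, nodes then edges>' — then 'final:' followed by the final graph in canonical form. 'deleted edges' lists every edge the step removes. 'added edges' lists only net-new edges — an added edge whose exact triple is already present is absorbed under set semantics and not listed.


step 1: rule r1; match: 0->16, 1->1, 2->8, 3->9; deleted nodes 16; deleted edges (16,1,has); (16,8,has); (16,9,has); added nodes 17, 18, 19, 20, 21, 22, 23; added edges (20,1,has); (20,17,has); (20,19,has); (21,8,has); (21,17,has); (21,18,has); (22,9,has); (22,18,has); (22,19,has); (23,17,has); (23,18,has); (23,19,has); result: nodes: 1:pt, 3:pt, 4:pt, 5:pt, 7:pt, 8:pt, 9:pt, 13:F, 15:F, 17:pt, 18:pt, 19:pt, 20:F, 21:F, 22:F, 23:F edges: (13,1,has); (13,3,has); (13,4,hask); (13,9,has); (15,1,has); (15,4,hask); (15,5,has); (15,9,has); (20,1,has); (20,17,has); (20,19,has); (21,8,has); (21,17,has); (21,18,has); (22,9,has); (22,18,has); (22,19,has); (23,17,has); (23,18,has); (23,19,has)
step 2: rule r1; match: 0->20, 1->1, 2->17, 3->19; deleted nodes 20; deleted edges (20,1,has); (20,17,has); (20,19,has); added nodes 24, 25, 26, 27, 28, 29, 30; added edges (27,1,has); (27,24,has); (27,26,has); (28,17,has); (28,24,has); (28,25,has); (29,19,has); (29,25,has); (29,26,has); (30,24,has); (30,25,has); (30,26,has); result: nodes: 1:pt, 3:pt, 4:pt, 5:pt, 7:pt, 8:pt, 9:pt, 13:F, 15:F, 17:pt, 18:pt, 19:pt, 21:F, 22:F, 23:F, 24:pt, 25:pt, 26:pt, 27:F, 28:F, 29:F, 30:F edges: (13,1,has); (13,3,has); (13,4,hask); (13,9,has); (15,1,has); (15,4,hask); (15,5,has); (15,9,has); (21,8,has); (21,17,has); (21,18,has); (22,9,has); (22,18,has); (22,19,has); (23,17,has); (23,18,has); (23,19,has); (27,1,has); (27,24,has); (27,26,has); (28,17,has); (28,24,has); (28,25,has); (29,19,has); (29,25,has); (29,26,has); (30,24,has); (30,25,has); (30,26,has)
final:
nodes: 1:pt, 3:pt, 4:pt, 5:pt, 7:pt, 8:pt, 9:pt, 13:F, 15:F, 17:pt, 18:pt, 19:pt, 21:F, 22:F, 23:F, 24:pt, 25:pt, 26:pt, 27:F, 28:F, 29:F, 30:F
edges: (13,1,has); (13,3,has); (13,4,hask); (13,9,has); (15,1,has); (15,4,hask); (15,5,has); (15,9,has); (21,8,has); (21,17,has); (21,18,has); (22,9,has); (22,18,has); (22,19,has); (23,17,has); (23,18,has); (23,19,has); (27,1,has); (27,24,has); (27,26,has); (28,17,has); (28,24,has); (28,25,has); (29,19,has); (29,25,has); (29,26,has); (30,24,has); (30,25,has); (30,26,has)


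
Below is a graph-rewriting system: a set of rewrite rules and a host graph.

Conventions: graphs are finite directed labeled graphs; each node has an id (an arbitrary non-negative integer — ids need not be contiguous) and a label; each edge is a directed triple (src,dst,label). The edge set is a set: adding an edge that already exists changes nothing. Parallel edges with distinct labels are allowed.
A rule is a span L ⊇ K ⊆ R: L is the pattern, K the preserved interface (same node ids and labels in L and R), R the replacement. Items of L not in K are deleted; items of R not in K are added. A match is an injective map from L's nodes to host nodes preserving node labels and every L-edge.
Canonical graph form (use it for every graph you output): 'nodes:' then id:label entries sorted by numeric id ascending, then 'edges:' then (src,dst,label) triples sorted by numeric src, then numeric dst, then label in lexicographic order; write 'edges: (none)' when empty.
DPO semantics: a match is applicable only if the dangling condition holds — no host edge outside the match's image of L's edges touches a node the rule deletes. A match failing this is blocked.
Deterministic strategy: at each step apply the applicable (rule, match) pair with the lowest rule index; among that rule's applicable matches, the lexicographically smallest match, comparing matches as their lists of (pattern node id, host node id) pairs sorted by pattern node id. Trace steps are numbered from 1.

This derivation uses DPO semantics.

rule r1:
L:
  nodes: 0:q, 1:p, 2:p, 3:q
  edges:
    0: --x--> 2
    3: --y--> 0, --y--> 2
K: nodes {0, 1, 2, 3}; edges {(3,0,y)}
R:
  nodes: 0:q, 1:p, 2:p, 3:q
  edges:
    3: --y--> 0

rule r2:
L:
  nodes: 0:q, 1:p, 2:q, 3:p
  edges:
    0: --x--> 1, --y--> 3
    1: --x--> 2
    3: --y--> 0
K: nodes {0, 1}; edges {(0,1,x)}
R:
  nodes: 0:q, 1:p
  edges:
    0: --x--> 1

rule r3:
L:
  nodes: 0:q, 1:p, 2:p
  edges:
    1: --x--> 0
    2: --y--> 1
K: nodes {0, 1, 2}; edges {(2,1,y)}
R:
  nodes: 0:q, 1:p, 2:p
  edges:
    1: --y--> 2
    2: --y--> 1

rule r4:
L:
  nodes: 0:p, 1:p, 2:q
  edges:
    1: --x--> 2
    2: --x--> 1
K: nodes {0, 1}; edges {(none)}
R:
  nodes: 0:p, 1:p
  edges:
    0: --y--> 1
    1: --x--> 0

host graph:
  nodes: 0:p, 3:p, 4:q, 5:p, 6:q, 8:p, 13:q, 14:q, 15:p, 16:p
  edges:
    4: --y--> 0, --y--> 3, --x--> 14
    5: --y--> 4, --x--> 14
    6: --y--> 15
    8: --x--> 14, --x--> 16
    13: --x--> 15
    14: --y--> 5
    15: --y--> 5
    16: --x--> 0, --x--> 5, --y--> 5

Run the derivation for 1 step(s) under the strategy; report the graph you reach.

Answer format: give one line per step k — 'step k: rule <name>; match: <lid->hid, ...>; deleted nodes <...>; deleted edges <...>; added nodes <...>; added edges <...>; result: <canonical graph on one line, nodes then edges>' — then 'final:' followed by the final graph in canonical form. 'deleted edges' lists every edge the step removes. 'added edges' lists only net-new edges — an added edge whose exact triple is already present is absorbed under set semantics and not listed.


step 1: rule r3; match: 0->14, 1->5, 2->15; deleted nodes (none); deleted edges (5,14,x); added nodes (none); added edges (5,15,y); result: nodes: 0:p, 3:p, 4:q, 5:p, 6:q, 8:p, 13:q, 14:q, 15:p, 16:p edges: (4,0,y); (4,3,y); (4,14,x); (5,4,y); (5,15,y); (6,15,y); (8,14,x); (8,16,x); (13,15,x); (14,5,y); (15,5,y); (16,0,x); (16,5,x); (16,5,y)
final:
nodes: 0:p, 3:p, 4:q, 5:p, 6:q, 8:p, 13:q, 14:q, 15:p, 16:p
edges: (4,0,y); (4,3,y); (4,14,x); (5,4,y); (5,15,y); (6,15,y); (8,14,x); (8,16,x); (13,15,x); (14,5,y); (15,5,y); (16,0,x); (16,5,x); (16,5,y)
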